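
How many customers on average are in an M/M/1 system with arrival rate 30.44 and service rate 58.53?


ρ = λ/μ = 30.44/58.53 = 0.5201
L = ρ/(1−ρ) = 0.5201/(1 − 0.5201) = 0.5201/0.4799 = 1.0837

Final: 1.0837


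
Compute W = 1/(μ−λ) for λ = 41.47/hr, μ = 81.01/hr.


W = 1/(μ−λ) = 1/(81.01 − 41.47) = 1/39.54 = 0.02529 hr

Final: 0.02529 hr


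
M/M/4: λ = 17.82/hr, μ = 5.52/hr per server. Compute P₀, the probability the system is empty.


a = λ/μ = 17.82/5.52 = 3.2283; ρ = a/c = 0.8071
Σ_{k=0}^{3} a^k/k! (terms k=0..3) = 1.00000 + 3.22826 + 5.21083 + 5.60731 = 15.04641
Tail: a^4/(4!(1−ρ)) = 108.61117/(24·0.1929) = 23.45593
P₀ = 1/(15.04641 + 23.45593) = 1/38.50234 = 0.025972

Final: 0.025972


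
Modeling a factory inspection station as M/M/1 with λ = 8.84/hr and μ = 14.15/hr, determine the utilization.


ρ = λ/μ = 8.84/14.15 = 0.6247

Final: 0.6247


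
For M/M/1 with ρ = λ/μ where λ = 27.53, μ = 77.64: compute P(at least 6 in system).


ρ = 27.53/77.64 = 0.3546
P(N ≥ n) = ρ^n = 0.3546^6 = 0.001988

Final: 0.001988


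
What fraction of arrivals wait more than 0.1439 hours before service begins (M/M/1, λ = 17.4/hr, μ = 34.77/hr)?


ρ = 17.4/34.77 = 0.5004
P(Wq > t) = ρ·e^{−(μ−λ)t} = 0.5004·e^{−2.4995}
= 0.5004·0.082123 = 0.041097

Final: 0.041097


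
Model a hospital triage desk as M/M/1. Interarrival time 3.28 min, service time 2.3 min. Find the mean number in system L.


λ = 60/3.28 = 18.2927 /hr
μ = 60/2.3 = 26.0870 /hr
ρ = λ/μ = 18.2927/26.0870 = 0.7012
L = ρ/(1−ρ) = 0.7012/0.2988 = 2.3469

Final: 2.3469


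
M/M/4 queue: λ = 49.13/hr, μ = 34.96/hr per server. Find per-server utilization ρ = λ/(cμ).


ρ = λ/(cμ) = 49.13/(4·34.96) = 49.13/139.84 = 0.3513

Final: 0.3513


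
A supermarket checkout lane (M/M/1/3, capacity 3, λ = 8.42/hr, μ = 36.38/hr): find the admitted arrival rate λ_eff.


ρ = 0.2314; P_K = (1−ρ)ρ^3/(1−ρ^4) = 0.009556
λ_eff = λ(1 − P_K) = 8.42·(1 − 0.009556) = 8.42·0.990444 = 8.3395 /hr

Final: 8.3395 /hr


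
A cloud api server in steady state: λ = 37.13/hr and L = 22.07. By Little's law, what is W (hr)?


W = L/λ = 22.07/37.13 = 0.5944 hr

Final: 0.5944 hr


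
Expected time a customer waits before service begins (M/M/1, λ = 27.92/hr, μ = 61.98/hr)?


ρ = 27.92/61.98 = 0.4505
Wq = ρ/(μ−λ) = 0.4505/(61.98 − 27.92) = 0.4505/34.06 = 0.01323 hr

Final: 0.01323 hr


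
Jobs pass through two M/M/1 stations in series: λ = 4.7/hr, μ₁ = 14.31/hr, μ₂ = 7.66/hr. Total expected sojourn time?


Each node sees arrival rate λ = 4.7/hr (tandem ⇒ throughput preserved).
W₁ = 1/(μ₁−λ) = 1/(14.31−4.7) = 0.10406 hr
W₂ = 1/(μ₂−λ) = 1/(7.66−4.7) = 0.33784 hr
W_total = W₁ + W₂ = 0.10406 + 0.33784 = 0.44190 hr

Final: 0.44190 hr


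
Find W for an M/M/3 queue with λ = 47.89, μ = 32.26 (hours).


a = 1.4845; ρ = 0.4948; P₀ = 0.214330
Lq = P₀·a^c·ρ/(c!(1−ρ)²) = 0.22660
Wq = Lq/λ = 0.22660/47.89 = 0.004732 hr
W = Wq + 1/μ = 0.004732 + 0.03100 = 0.03573 hr

Final: 0.03573 hr


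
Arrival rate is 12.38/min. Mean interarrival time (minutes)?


Mean interarrival time = 1/λ = 1/12.38 minute = 0.08078 minute
In minutes: 0.08078 × 1 = 0.08078 min

Final: 0.08078 min


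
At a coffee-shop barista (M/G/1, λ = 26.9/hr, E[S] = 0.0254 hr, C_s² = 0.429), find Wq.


ρ = λ·E[S] = 26.9·0.0254 = 0.6833
E[S²] = E[S]²(1+C_s²) = 0.0254²·(1+0.429) = 0.0009219
Wq = λ·E[S²]/(2(1−ρ)) = 26.9·0.0009219/(2·0.3167) = 0.03915 hr

Final: 0.03915 hr


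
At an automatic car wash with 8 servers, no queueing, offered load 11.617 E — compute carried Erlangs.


B(8,11.617) = 0.407887 (Erlang-B)
Carried load = a(1 − B) = 11.617·(1 − 0.407887) = 11.617·0.592113 = 6.8786 E

Final: 6.8786 Erlangs


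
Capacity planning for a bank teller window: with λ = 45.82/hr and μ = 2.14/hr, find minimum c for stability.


Stability requires cμ > λ ⇔ c > λ/μ.
λ/μ = 45.82/2.14 = 21.4112
Minimum integer c = ⌊21.4112⌋ + 1 = 22
Check: 22·2.14 = 47.08 > 45.82, while 21·2.14 = 44.94 ≤ 45.82

Final: 22 servers


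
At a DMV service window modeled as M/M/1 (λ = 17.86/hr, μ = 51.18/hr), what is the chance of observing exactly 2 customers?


ρ = 17.86/51.18 = 0.3490
P_n = (1−ρ)·ρ^n = (1 − 0.3490)·0.3490^2 = 0.6510·0.121776 = 0.079281

Final: 0.079281


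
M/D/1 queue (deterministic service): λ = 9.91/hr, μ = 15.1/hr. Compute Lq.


ρ = 9.91/15.1 = 0.6563
M/D/1: Lq = ρ²/(2(1−ρ)) = 0.4307/(2·0.3437) = 0.62657

Final: 0.62657


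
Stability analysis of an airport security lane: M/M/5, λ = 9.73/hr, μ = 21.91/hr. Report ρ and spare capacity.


Total capacity cμ = 5·21.91 = 109.55/hr
ρ = λ/(cμ) = 9.73/109.55 = 0.08882
Stable ⇔ ρ < 1: YES
Spare capacity = cμ − λ = 109.55 − 9.73 = 99.82/hr

Final: ρ = 0.08882; stable; margin = 99.82/hr


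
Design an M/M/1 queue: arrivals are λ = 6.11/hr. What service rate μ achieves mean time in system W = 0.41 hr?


W = 1/(μ−λ) ⇒ μ − λ = 1/W = 1/0.41 = 2.4390
μ = λ + 1/W = 6.11 + 2.4390 = 8.5490 per hr

Final: 8.5490 /hr


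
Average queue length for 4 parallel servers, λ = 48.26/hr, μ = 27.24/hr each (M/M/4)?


a = λ/μ = 1.7717; ρ = a/4 = 0.4429
P₀ = 0.166536
Lq = P₀·a^c·ρ / (c!·(1−ρ)²) = 0.166536·9.85192·0.4429/(24·0.31034)
= 0.09756

Final: 0.09756


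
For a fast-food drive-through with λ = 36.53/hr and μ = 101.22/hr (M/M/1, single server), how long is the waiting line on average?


ρ = 36.53/101.22 = 0.3609
Lq = ρ²/(1−ρ) = 0.1302/0.6391 = 0.2038

Final: 0.2038


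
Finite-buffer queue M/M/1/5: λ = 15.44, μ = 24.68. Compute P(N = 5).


ρ = λ/μ = 15.44/24.68 = 0.6256
P_K = (1−ρ)ρ^K/(1−ρ^(K+1)) = (0.3744·0.095832)/(1 − 0.059953)
= 0.035879/0.940047 = 0.038167

Final: 0.038167


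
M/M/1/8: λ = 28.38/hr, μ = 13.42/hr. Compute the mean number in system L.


ρ = 28.38/13.42 = 2.1148
L = ρ[1 − (K+1)ρ^K + Kρ^(K+1)] / [(1−ρ)(1−ρ^(K+1))]
Numerator: 2.1148·(1 − 9·400.017510 + 8·845.938669) = 6700.284871
Denominator: (-1.1148)·(-844.938669) = 941.898844
L = 6700.284871/941.898844 = 7.1136

Final: 7.1136


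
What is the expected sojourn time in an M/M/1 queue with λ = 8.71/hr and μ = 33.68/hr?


W = 1/(μ−λ) = 1/(33.68 − 8.71) = 1/24.97 = 0.04005 hr

Final: 0.04005 hr


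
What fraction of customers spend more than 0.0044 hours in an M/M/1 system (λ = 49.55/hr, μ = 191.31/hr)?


W ~ Exponential(μ−λ) for M/M/1.
μ − λ = 191.31 − 49.55 = 141.7600
P(W > t) = e^{−(μ−λ)t} = e^{−0.6237} = 0.535934

Final: 0.535934


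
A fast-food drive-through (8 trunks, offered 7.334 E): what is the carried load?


B(8,7.334) = 0.197988 (Erlang-B)
Carried load = a(1 − B) = 7.334·(1 − 0.197988) = 7.334·0.802012 = 5.8820 E

Final: 5.8820 Erlangs


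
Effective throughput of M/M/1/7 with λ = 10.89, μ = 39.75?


ρ = 0.2740; P_K = (1−ρ)ρ^7/(1−ρ^8) = 0.00008410
λ_eff = λ(1 − P_K) = 10.89·(1 − 0.00008410) = 10.89·0.999916 = 10.8891 /hr

Final: 10.8891 /hr


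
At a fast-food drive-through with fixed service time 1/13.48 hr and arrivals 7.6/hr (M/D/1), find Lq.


ρ = 7.6/13.48 = 0.5638
M/D/1: Lq = ρ²/(2(1−ρ)) = 0.3179/(2·0.4362) = 0.36436

Final: 0.36436


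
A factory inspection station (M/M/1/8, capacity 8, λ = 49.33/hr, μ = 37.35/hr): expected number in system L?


ρ = 49.33/37.35 = 1.3207
L = ρ[1 − (K+1)ρ^K + Kρ^(K+1)] / [(1−ρ)(1−ρ^(K+1))]
Numerator: 1.3207·(1 − 9·9.259000 + 8·12.228821) = 20.471050
Denominator: (-0.3207)·(-11.228821) = 3.601641
L = 20.471050/3.601641 = 5.6838

Final: 5.6838


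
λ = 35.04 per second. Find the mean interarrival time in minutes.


Mean interarrival time = 1/λ = 1/35.04 second = 0.02854 second
In minutes: 0.02854 × 0.0166667 = 0.0004756 min

Final: 0.0004756 min


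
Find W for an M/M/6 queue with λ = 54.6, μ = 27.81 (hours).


a = 1.9633; ρ = 0.3272; P₀ = 0.140206
Lq = P₀·a^c·ρ/(c!(1−ρ)²) = 0.008063
Wq = Lq/λ = 0.008063/54.6 = 0.0001477 hr
W = Wq + 1/μ = 0.0001477 + 0.03596 = 0.03611 hr

Final: 0.03611 hr


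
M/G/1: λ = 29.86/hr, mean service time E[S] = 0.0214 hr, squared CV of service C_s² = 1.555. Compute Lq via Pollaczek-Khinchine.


ρ = λ·E[S] = 29.86·0.0214 = 0.6390
Lq = ρ²(1+C_s²)/(2(1−ρ)) = 0.4083·(1+1.555)/(2·0.3610)
= 0.4083·2.5550/0.7220 = 1.44499

Final: 1.44499


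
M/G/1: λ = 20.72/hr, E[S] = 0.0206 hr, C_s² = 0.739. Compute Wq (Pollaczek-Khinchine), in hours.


ρ = λ·E[S] = 20.72·0.0206 = 0.4268
E[S²] = E[S]²(1+C_s²) = 0.0206²·(1+0.739) = 0.0007380
Wq = λ·E[S²]/(2(1−ρ)) = 20.72·0.0007380/(2·0.5732) = 0.01334 hr

Final: 0.01334 hr


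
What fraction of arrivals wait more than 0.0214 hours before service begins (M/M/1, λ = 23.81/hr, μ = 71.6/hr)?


ρ = 23.81/71.6 = 0.3325
P(Wq > t) = ρ·e^{−(μ−λ)t} = 0.3325·e^{−1.0227}
= 0.3325·0.359620 = 0.119589

Final: 0.119589


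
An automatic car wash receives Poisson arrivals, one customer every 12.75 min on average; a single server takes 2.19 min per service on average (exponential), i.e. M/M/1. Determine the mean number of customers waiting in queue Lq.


λ = 60/12.75 = 4.7059 /hr
μ = 60/2.19 = 27.3973 /hr
ρ = λ/μ = 4.7059/27.3973 = 0.1718
Lq = ρ²/(1−ρ) = 0.02950/0.8282 = 0.03562

Final: 0.03562


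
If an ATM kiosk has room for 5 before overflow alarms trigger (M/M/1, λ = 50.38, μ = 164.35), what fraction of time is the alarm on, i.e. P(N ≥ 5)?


ρ = 50.38/164.35 = 0.3065
P(N ≥ n) = ρ^n = 0.3065^5 = 0.002707

Final: 0.002707


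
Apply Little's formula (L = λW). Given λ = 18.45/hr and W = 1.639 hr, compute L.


L = λW = 18.45·1.639 = 30.2395

Final: 30.2395


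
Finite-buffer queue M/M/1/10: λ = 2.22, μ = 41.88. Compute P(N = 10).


ρ = λ/μ = 2.22/41.88 = 0.05301
P_K = (1−ρ)ρ^K/(1−ρ^(K+1)) = (0.9470·1.752e-13)/(1 − 9.286e-15)
= 1.659e-13/1.000000 = 1.659e-13

Final: 1.659e-13


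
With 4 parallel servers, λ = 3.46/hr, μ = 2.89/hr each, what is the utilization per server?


ρ = λ/(cμ) = 3.46/(4·2.89) = 3.46/11.56 = 0.2993

Final: 0.2993


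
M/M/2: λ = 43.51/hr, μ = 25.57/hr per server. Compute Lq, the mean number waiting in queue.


a = λ/μ = 1.7016; ρ = a/2 = 0.8508
P₀ = 0.080613
Lq = P₀·a^c·ρ / (c!·(1−ρ)²) = 0.080613·2.89545·0.8508/(2·0.02226)
= 4.46058

Final: 4.46058


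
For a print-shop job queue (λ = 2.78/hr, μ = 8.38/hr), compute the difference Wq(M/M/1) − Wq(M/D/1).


ρ = 2.78/8.38 = 0.3317
Wq(M/M/1) = ρ/(μ−λ) = 0.3317/5.60 = 0.05924 hr
Wq(M/D/1) = ρ/(2(μ−λ)) = 0.02962 hr
Savings = 0.05924 − 0.02962 = 0.02962 hr

Final: 0.02962 hr


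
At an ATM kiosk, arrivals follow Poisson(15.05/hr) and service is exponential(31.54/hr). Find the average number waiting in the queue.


ρ = 15.05/31.54 = 0.4772
Lq = ρ²/(1−ρ) = 0.2277/0.5228 = 0.4355

Final: 0.4355


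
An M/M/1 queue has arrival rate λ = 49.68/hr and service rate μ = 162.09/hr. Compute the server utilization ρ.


ρ = λ/μ = 49.68/162.09 = 0.3065

Final: 0.3065


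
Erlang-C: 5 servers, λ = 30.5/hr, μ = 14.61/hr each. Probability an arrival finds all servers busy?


a = λ/μ = 2.0876; ρ = a/5 = 0.4175
P₀ = 0.122825 (from M/M/c formula)
C(c,a) = [a^c/(c!(1−ρ))]·P₀ = [39.65045/(120·0.5825)]·0.122825
= 0.56727·0.122825 = 0.069675

Final: 0.069675


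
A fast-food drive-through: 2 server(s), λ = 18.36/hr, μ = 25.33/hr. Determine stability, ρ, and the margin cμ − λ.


Total capacity cμ = 2·25.33 = 50.66/hr
ρ = λ/(cμ) = 18.36/50.66 = 0.3624
Stable ⇔ ρ < 1: YES
Spare capacity = cμ − λ = 50.66 − 18.36 = 32.30/hr

Final: ρ = 0.3624; stable; margin = 32.30/hr


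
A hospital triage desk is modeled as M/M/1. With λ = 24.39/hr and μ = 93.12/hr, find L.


ρ = λ/μ = 24.39/93.12 = 0.2619
L = ρ/(1−ρ) = 0.2619/(1 − 0.2619) = 0.2619/0.7381 = 0.3549

Final: 0.3549


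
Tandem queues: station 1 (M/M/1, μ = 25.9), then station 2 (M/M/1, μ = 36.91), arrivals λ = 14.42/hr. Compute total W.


Each node sees arrival rate λ = 14.42/hr (tandem ⇒ throughput preserved).
W₁ = 1/(μ₁−λ) = 1/(25.9−14.42) = 0.08711 hr
W₂ = 1/(μ₂−λ) = 1/(36.91−14.42) = 0.04446 hr
W_total = W₁ + W₂ = 0.08711 + 0.04446 = 0.13157 hr

Final: 0.13157 hr


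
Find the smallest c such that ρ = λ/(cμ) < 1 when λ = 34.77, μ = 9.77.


Stability requires cμ > λ ⇔ c > λ/μ.
λ/μ = 34.77/9.77 = 3.5589
Minimum integer c = ⌊3.5589⌋ + 1 = 4
Check: 4·9.77 = 39.08 > 34.77, while 3·9.77 = 29.31 ≤ 34.77

Final: 4 servers


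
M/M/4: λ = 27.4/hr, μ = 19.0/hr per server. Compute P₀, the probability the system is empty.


a = λ/μ = 27.4/19.0 = 1.4421; ρ = a/c = 0.3605
Σ_{k=0}^{3} a^k/k! (terms k=0..3) = 1.00000 + 1.44211 + 1.03983 + 0.49985 = 3.98179
Tail: a^4/(4!(1−ρ)) = 4.32502/(24·0.6395) = 0.28181
P₀ = 1/(3.98179 + 0.28181) = 1/4.26360 = 0.234544

Final: 0.234544


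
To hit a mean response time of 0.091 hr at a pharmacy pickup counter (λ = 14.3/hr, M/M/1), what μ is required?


W = 1/(μ−λ) ⇒ μ − λ = 1/W = 1/0.091 = 10.9890
μ = λ + 1/W = 14.3 + 10.9890 = 25.2890 per hr

Final: 25.2890 /hr


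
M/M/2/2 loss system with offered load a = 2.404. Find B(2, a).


B(c,a) = (a^c/c!) / Σ_{k=0}^{c} a^k/k!
a^2/2! = 2.889608
Σ terms (k=0..2): 1.00000 + 2.40400 + 2.88961 = 6.293608
B = 2.889608/6.293608 = 0.459134

Final: 0.459134


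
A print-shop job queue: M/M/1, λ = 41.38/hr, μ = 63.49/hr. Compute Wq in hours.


ρ = 41.38/63.49 = 0.6518
Wq = ρ/(μ−λ) = 0.6518/(63.49 − 41.38) = 0.6518/22.11 = 0.02948 hr

Final: 0.02948 hr


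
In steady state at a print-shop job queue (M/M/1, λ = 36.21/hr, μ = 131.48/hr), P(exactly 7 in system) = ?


ρ = 36.21/131.48 = 0.2754
P_n = (1−ρ)·ρ^n = (1 − 0.2754)·0.2754^7 = 0.7246·0.0001202 = 0.00008707

Final: 0.00008707


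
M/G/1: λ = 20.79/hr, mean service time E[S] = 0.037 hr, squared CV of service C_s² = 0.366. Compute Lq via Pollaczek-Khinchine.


ρ = λ·E[S] = 20.79·0.037 = 0.7692
Lq = ρ²(1+C_s²)/(2(1−ρ)) = 0.5917·(1+0.366)/(2·0.2308)
= 0.5917·1.3660/0.4615 = 1.75127

Final: 1.75127


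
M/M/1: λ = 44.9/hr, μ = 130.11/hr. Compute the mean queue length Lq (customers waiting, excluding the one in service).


ρ = 44.9/130.11 = 0.3451
Lq = ρ²/(1−ρ) = 0.1191/0.6549 = 0.1818

Final: 0.1818


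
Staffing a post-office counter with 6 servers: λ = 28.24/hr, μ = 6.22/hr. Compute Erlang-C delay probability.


a = λ/μ = 4.5402; ρ = a/6 = 0.7567
P₀ = 0.008679 (from M/M/c formula)
C(c,a) = [a^c/(c!(1−ρ))]·P₀ = [8758.82494/(720·0.2433)]·0.008679
= 49.99990·0.008679 = 0.433929

Final: 0.433929


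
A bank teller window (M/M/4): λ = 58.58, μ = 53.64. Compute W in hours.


a = 1.0921; ρ = 0.2730; P₀ = 0.334779
Lq = P₀·a^c·ρ/(c!(1−ρ)²) = 0.01025
Wq = Lq/λ = 0.01025/58.58 = 0.0001750 hr
W = Wq + 1/μ = 0.0001750 + 0.01864 = 0.01882 hr

Final: 0.01882 hr


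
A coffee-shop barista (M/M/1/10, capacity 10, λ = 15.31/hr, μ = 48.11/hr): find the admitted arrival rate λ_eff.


ρ = 0.3182; P_K = (1−ρ)ρ^10/(1−ρ^11) = 0.000007262
λ_eff = λ(1 − P_K) = 15.31·(1 − 0.000007262) = 15.31·0.999993 = 15.3099 /hr

Final: 15.3099 /hr


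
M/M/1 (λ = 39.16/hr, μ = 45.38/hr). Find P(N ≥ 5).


ρ = 39.16/45.38 = 0.8629
P(N ≥ n) = ρ^n = 0.8629^5 = 0.478510

Final: 0.478510


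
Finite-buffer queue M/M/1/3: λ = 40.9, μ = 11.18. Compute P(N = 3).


ρ = λ/μ = 40.9/11.18 = 3.6583
P_K = (1−ρ)ρ^K/(1−ρ^(K+1)) = (-2.6583·48.960350)/(1 − 179.112550)
= -130.152200/-178.112550 = 0.730730

Final: 0.730730


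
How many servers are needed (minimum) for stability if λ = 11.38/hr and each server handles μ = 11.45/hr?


Stability requires cμ > λ ⇔ c > λ/μ.
λ/μ = 11.38/11.45 = 0.9939
Minimum integer c = ⌊0.9939⌋ + 1 = 1
Check: 1·11.45 = 11.45 > 11.38, while 0·11.45 = 0.00 ≤ 11.38

Final: 1 servers


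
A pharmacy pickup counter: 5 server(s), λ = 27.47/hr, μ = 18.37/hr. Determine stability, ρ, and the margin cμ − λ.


Total capacity cμ = 5·18.37 = 91.85/hr
ρ = λ/(cμ) = 27.47/91.85 = 0.2991
Stable ⇔ ρ < 1: YES
Spare capacity = cμ − λ = 91.85 − 27.47 = 64.38/hr

Final: ρ = 0.2991; stable; margin = 64.38/hr


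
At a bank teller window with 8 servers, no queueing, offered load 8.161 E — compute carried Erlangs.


B(8,8.161) = 0.244461 (Erlang-B)
Carried load = a(1 − B) = 8.161·(1 − 0.244461) = 8.161·0.755539 = 6.1660 E

Final: 6.1660 Erlangs


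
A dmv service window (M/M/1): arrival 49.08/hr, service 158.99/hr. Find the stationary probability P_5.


ρ = 49.08/158.99 = 0.3087
P_n = (1−ρ)·ρ^n = (1 − 0.3087)·0.3087^5 = 0.6913·0.002803 = 0.001938

Final: 0.001938


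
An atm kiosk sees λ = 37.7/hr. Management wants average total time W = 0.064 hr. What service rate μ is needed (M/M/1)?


W = 1/(μ−λ) ⇒ μ − λ = 1/W = 1/0.064 = 15.6250
μ = λ + 1/W = 37.7 + 15.6250 = 53.3250 per hr

Final: 53.3250 /hr


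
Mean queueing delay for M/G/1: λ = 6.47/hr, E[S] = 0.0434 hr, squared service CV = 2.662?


ρ = λ·E[S] = 6.47·0.0434 = 0.2808
E[S²] = E[S]²(1+C_s²) = 0.0434²·(1+2.662) = 0.006898
Wq = λ·E[S²]/(2(1−ρ)) = 6.47·0.006898/(2·0.7192) = 0.03103 hr

Final: 0.03103 hr


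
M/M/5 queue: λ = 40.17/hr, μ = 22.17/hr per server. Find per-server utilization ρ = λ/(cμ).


ρ = λ/(cμ) = 40.17/(5·22.17) = 40.17/110.85 = 0.3624

Final: 0.3624


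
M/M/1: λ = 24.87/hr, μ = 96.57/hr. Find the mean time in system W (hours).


W = 1/(μ−λ) = 1/(96.57 − 24.87) = 1/71.70 = 0.01395 hr

Final: 0.01395 hr


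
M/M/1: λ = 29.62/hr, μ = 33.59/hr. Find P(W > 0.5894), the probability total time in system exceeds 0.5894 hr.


W ~ Exponential(μ−λ) for M/M/1.
μ − λ = 33.59 − 29.62 = 3.9700
P(W > t) = e^{−(μ−λ)t} = e^{−2.3399} = 0.096336

Final: 0.096336


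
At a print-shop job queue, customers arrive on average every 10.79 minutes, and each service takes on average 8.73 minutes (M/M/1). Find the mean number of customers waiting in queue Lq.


λ = 60/10.79 = 5.5607 /hr
μ = 60/8.73 = 6.8729 /hr
ρ = λ/μ = 5.5607/6.8729 = 0.8091
Lq = ρ²/(1−ρ) = 0.6546/0.1909 = 3.4288

Final: 3.4288


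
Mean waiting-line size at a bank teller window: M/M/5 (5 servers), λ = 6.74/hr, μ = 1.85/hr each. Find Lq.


a = λ/μ = 3.6432; ρ = a/5 = 0.7286
P₀ = 0.021555
Lq = P₀·a^c·ρ / (c!·(1−ρ)²) = 0.021555·641.86078·0.7286/(120·0.07363)
= 1.14096

Final: 1.14096


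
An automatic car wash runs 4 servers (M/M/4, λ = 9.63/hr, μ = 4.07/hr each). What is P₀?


a = λ/μ = 9.63/4.07 = 2.3661; ρ = a/c = 0.5915
Σ_{k=0}^{3} a^k/k! (terms k=0..3) = 1.00000 + 2.36609 + 2.79920 + 2.20772 = 8.37301
Tail: a^4/(4!(1−ρ)) = 31.34206/(24·0.4085) = 3.19705
P₀ = 1/(8.37301 + 3.19705) = 1/11.57006 = 0.086430

Final: 0.086430


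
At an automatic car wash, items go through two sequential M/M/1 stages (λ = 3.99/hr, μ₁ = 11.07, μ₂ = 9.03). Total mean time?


Each node sees arrival rate λ = 3.99/hr (tandem ⇒ throughput preserved).
W₁ = 1/(μ₁−λ) = 1/(11.07−3.99) = 0.14124 hr
W₂ = 1/(μ₂−λ) = 1/(9.03−3.99) = 0.19841 hr
W_total = W₁ + W₂ = 0.14124 + 0.19841 = 0.33966 hr

Final: 0.33966 hr


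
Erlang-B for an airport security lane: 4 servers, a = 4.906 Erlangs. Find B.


B(c,a) = (a^c/c!) / Σ_{k=0}^{c} a^k/k!
a^4/4! = 24.137869
Σ terms (k=0..4): 1.00000 + 4.90600 + 12.03442 + 19.68028 + 24.13787 = 61.758572
B = 24.137869/61.758572 = 0.390842

Final: 0.390842


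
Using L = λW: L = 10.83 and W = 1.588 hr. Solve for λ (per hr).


λ = L/W = 10.83/1.588 = 6.8199 /hr

Final: 6.8199 /hr


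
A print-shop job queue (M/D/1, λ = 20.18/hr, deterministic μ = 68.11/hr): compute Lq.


ρ = 20.18/68.11 = 0.2963
M/D/1: Lq = ρ²/(2(1−ρ)) = 0.08779/(2·0.7037) = 0.06237

Final: 0.06237


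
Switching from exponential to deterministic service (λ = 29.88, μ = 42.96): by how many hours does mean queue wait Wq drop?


ρ = 29.88/42.96 = 0.6955
Wq(M/M/1) = ρ/(μ−λ) = 0.6955/13.08 = 0.05318 hr
Wq(M/D/1) = ρ/(2(μ−λ)) = 0.02659 hr
Savings = 0.05318 − 0.02659 = 0.02659 hr

Final: 0.02659 hr


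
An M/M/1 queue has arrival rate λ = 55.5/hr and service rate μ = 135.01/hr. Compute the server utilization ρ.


ρ = λ/μ = 55.5/135.01 = 0.4111

Final: 0.4111


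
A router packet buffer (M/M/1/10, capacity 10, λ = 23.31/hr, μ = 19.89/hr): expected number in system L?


ρ = 23.31/19.89 = 1.1719
L = ρ[1 − (K+1)ρ^K + Kρ^(K+1)] / [(1−ρ)(1−ρ^(K+1))]
Numerator: 1.1719·(1 − 11·4.887366 + 10·5.727728) = 5.292800
Denominator: (-0.1719)·(-4.727728) = 0.812913
L = 5.292800/0.812913 = 6.5109

Final: 6.5109


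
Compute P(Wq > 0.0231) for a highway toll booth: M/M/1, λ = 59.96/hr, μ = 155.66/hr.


ρ = 59.96/155.66 = 0.3852
P(Wq > t) = ρ·e^{−(μ−λ)t} = 0.3852·e^{−2.2107}
= 0.3852·0.109627 = 0.042228

Final: 0.042228


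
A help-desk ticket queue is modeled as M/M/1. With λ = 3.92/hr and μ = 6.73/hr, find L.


ρ = λ/μ = 3.92/6.73 = 0.5825
L = ρ/(1−ρ) = 0.5825/(1 − 0.5825) = 0.5825/0.4175 = 1.3950

Final: 1.3950


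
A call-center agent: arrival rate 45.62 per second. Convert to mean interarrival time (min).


Mean interarrival time = 1/λ = 1/45.62 second = 0.02192 second
In minutes: 0.02192 × 0.0166667 = 0.0003653 min

Final: 0.0003653 min


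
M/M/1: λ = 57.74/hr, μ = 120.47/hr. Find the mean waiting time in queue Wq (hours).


ρ = 57.74/120.47 = 0.4793
Wq = ρ/(μ−λ) = 0.4793/(120.47 − 57.74) = 0.4793/62.73 = 0.007641 hr

Final: 0.007641 hr


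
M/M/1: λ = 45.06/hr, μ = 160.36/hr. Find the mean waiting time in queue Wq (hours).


ρ = 45.06/160.36 = 0.2810
Wq = ρ/(μ−λ) = 0.2810/(160.36 − 45.06) = 0.2810/115.30 = 0.002437 hr

Final: 0.002437 hr


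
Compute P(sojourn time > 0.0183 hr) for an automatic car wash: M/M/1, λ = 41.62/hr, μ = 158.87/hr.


W ~ Exponential(μ−λ) for M/M/1.
μ − λ = 158.87 − 41.62 = 117.2500
P(W > t) = e^{−(μ−λ)t} = e^{−2.1457} = 0.116989

Final: 0.116989


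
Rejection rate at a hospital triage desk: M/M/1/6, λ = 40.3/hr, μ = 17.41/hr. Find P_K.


ρ = λ/μ = 40.3/17.41 = 2.3148
P_K = (1−ρ)ρ^K/(1−ρ^(K+1)) = (-1.3148·153.828799)/(1 − 356.077002)
= -202.248203/-355.077002 = 0.569590

Final: 0.569590


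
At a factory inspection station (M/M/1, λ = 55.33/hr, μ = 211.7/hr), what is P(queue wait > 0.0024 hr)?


ρ = 55.33/211.7 = 0.2614
P(Wq > t) = ρ·e^{−(μ−λ)t} = 0.2614·e^{−0.3753}
= 0.2614·0.687091 = 0.179578

Final: 0.179578


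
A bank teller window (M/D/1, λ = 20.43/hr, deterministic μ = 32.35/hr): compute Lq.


ρ = 20.43/32.35 = 0.6315
M/D/1: Lq = ρ²/(2(1−ρ)) = 0.3988/(2·0.3685) = 0.54120

Final: 0.54120


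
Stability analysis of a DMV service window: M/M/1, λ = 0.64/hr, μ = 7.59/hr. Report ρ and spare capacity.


Total capacity cμ = 1·7.59 = 7.59/hr
ρ = λ/(cμ) = 0.64/7.59 = 0.08432
Stable ⇔ ρ < 1: YES
Spare capacity = cμ − λ = 7.59 − 0.64 = 6.95/hr

Final: ρ = 0.08432; stable; margin = 6.95/hr


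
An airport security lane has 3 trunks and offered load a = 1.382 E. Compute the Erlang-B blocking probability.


B(c,a) = (a^c/c!) / Σ_{k=0}^{c} a^k/k!
a^3/3! = 0.439919
Σ terms (k=0..3): 1.00000 + 1.38200 + 0.95496 + 0.43992 = 3.776881
B = 0.439919/3.776881 = 0.116477

Final: 0.116477


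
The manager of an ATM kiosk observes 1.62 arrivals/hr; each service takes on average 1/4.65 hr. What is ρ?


ρ = λ/μ = 1.62/4.65 = 0.3484

Final: 0.3484


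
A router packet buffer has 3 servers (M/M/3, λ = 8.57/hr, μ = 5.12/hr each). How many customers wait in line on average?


a = λ/μ = 1.6738; ρ = a/3 = 0.5579
P₀ = 0.171152
Lq = P₀·a^c·ρ / (c!·(1−ρ)²) = 0.171152·4.68957·0.5579/(6·0.19541)
= 0.38194

Final: 0.38194


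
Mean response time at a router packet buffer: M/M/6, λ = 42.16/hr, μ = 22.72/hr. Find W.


a = 1.8556; ρ = 0.3093; P₀ = 0.156207
Lq = P₀·a^c·ρ/(c!(1−ρ)²) = 0.005742
Wq = Lq/λ = 0.005742/42.16 = 0.0001362 hr
W = Wq + 1/μ = 0.0001362 + 0.04401 = 0.04415 hr

Final: 0.04415 hr


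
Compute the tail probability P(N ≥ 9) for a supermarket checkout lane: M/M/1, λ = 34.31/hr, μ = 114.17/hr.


ρ = 34.31/114.17 = 0.3005
P(N ≥ n) = ρ^n = 0.3005^9 = 0.00001999

Final: 0.00001999


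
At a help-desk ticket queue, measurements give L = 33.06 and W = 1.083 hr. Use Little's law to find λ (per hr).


λ = L/W = 33.06/1.083 = 30.5263 /hr

Final: 30.5263 /hr


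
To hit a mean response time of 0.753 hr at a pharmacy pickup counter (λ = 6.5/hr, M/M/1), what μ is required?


W = 1/(μ−λ) ⇒ μ − λ = 1/W = 1/0.753 = 1.3280
μ = λ + 1/W = 6.5 + 1.3280 = 7.8280 per hr

Final: 7.8280 /hr


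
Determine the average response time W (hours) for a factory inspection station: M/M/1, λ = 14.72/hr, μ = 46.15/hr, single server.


W = 1/(μ−λ) = 1/(46.15 − 14.72) = 1/31.43 = 0.03182 hr

Final: 0.03182 hr


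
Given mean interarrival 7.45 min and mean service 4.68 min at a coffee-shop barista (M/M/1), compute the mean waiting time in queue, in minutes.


λ = 60/7.45 = 8.0537 /hr
μ = 60/4.68 = 12.8205 /hr
ρ = λ/μ = 8.0537/12.8205 = 0.6282
Wq = ρ/(μ−λ) = 0.6282/(12.8205−8.0537) = 0.13178 hr
In minutes: 0.13178·60 = 7.907 min

Final: 7.907 min


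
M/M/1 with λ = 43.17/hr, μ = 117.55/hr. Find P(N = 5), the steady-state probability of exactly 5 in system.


ρ = 43.17/117.55 = 0.3672
P_n = (1−ρ)·ρ^n = (1 − 0.3672)·0.3672^5 = 0.6328·0.006680 = 0.004227

Final: 0.004227


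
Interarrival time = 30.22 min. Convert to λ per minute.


λ = 1/(interarrival time) in consistent units.
1 minute = 1 min, so λ = 1/30.22 = 0.03309 per minute

Final: 0.03309 /min


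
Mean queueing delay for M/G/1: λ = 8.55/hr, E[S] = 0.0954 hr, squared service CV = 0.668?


ρ = λ·E[S] = 8.55·0.0954 = 0.8157
E[S²] = E[S]²(1+C_s²) = 0.0954²·(1+0.668) = 0.015181
Wq = λ·E[S²]/(2(1−ρ)) = 8.55·0.015181/(2·0.1843) = 0.35207 hr

Final: 0.35207 hr


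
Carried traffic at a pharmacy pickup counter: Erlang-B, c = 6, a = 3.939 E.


B(6,3.939) = 0.112769 (Erlang-B)
Carried load = a(1 − B) = 3.939·(1 − 0.112769) = 3.939·0.887231 = 3.4948 E

Final: 3.4948 Erlangs


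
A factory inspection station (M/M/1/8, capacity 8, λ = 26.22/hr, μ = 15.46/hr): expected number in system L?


ρ = 26.22/15.46 = 1.6960
L = ρ[1 − (K+1)ρ^K + Kρ^(K+1)] / [(1−ρ)(1−ρ^(K+1))]
Numerator: 1.6960·(1 − 9·68.451912 + 8·116.093734) = 532.002555
Denominator: (-0.6960)·(-115.093734) = 80.104048
L = 532.002555/80.104048 = 6.6414

Final: 6.6414


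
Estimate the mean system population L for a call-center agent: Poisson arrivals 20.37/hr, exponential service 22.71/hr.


ρ = λ/μ = 20.37/22.71 = 0.8970
L = ρ/(1−ρ) = 0.8970/(1 − 0.8970) = 0.8970/0.1030 = 8.7051

Final: 8.7051


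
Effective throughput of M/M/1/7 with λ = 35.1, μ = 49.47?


ρ = 0.7095; P_K = (1−ρ)ρ^7/(1−ρ^8) = 0.028100
λ_eff = λ(1 − P_K) = 35.1·(1 − 0.028100) = 35.1·0.971900 = 34.1137 /hr

Final: 34.1137 /hr


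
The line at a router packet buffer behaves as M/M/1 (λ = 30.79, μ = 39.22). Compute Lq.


ρ = 30.79/39.22 = 0.7851
Lq = ρ²/(1−ρ) = 0.6163/0.2149 = 2.8674

Final: 2.8674


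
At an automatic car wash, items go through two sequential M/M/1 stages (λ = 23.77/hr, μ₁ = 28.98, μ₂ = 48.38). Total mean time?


Each node sees arrival rate λ = 23.77/hr (tandem ⇒ throughput preserved).
W₁ = 1/(μ₁−λ) = 1/(28.98−23.77) = 0.19194 hr
W₂ = 1/(μ₂−λ) = 1/(48.38−23.77) = 0.04063 hr
W_total = W₁ + W₂ = 0.19194 + 0.04063 = 0.23257 hr

Final: 0.23257 hr


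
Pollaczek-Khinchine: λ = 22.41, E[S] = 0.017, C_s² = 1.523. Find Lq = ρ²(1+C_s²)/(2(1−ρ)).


ρ = λ·E[S] = 22.41·0.017 = 0.3810
Lq = ρ²(1+C_s²)/(2(1−ρ)) = 0.1451·(1+1.523)/(2·0.6190)
= 0.1451·2.5230/1.2381 = 0.29577

Final: 0.29577


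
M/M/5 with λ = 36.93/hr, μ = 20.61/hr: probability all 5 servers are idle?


a = λ/μ = 36.93/20.61 = 1.7918; ρ = a/c = 0.3584
Σ_{k=0}^{4} a^k/k! (terms k=0..4) = 1.00000 + 1.79185 + 1.60536 + 0.95885 + 0.42953 = 5.78559
Tail: a^5/(5!(1−ρ)) = 18.47169/(120·0.6416) = 0.23991
P₀ = 1/(5.78559 + 0.23991) = 1/6.02550 = 0.165961

Final: 0.165961


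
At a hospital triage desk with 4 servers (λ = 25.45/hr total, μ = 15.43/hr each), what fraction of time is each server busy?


ρ = λ/(cμ) = 25.45/(4·15.43) = 25.45/61.72 = 0.4123

Final: 0.4123


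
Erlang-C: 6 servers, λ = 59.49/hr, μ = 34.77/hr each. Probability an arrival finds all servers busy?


a = λ/μ = 1.7110; ρ = a/6 = 0.2852
P₀ = 0.180590 (from M/M/c formula)
C(c,a) = [a^c/(c!(1−ρ))]·P₀ = [25.08625/(720·0.7148)]·0.180590
= 0.04874·0.180590 = 0.008802

Final: 0.008802


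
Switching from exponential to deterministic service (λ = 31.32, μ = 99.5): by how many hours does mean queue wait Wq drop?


ρ = 31.32/99.5 = 0.3148
Wq(M/M/1) = ρ/(μ−λ) = 0.3148/68.18 = 0.004617 hr
Wq(M/D/1) = ρ/(2(μ−λ)) = 0.002308 hr
Savings = 0.004617 − 0.002308 = 0.002308 hr

Final: 0.002308 hr


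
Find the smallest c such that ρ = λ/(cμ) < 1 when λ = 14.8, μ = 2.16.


Stability requires cμ > λ ⇔ c > λ/μ.
λ/μ = 14.8/2.16 = 6.8519
Minimum integer c = ⌊6.8519⌋ + 1 = 7
Check: 7·2.16 = 15.12 > 14.8, while 6·2.16 = 12.96 ≤ 14.8

Final: 7 servers


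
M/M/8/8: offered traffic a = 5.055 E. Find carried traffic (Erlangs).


B(8,5.055) = 0.072648 (Erlang-B)
Carried load = a(1 − B) = 5.055·(1 − 0.072648) = 5.055·0.927352 = 4.6878 E

Final: 4.6878 Erlangs


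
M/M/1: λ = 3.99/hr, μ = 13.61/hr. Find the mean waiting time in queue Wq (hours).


ρ = 3.99/13.61 = 0.2932
Wq = ρ/(μ−λ) = 0.2932/(13.61 − 3.99) = 0.2932/9.62 = 0.03047 hr

Final: 0.03047 hr


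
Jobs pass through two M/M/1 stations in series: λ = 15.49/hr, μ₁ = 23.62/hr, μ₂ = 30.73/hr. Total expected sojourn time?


Each node sees arrival rate λ = 15.49/hr (tandem ⇒ throughput preserved).
W₁ = 1/(μ₁−λ) = 1/(23.62−15.49) = 0.12300 hr
W₂ = 1/(μ₂−λ) = 1/(30.73−15.49) = 0.06562 hr
W_total = W₁ + W₂ = 0.12300 + 0.06562 = 0.18862 hr

Final: 0.18862 hr


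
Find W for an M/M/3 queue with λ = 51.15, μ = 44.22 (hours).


a = 1.1567; ρ = 0.3856; P₀ = 0.308116
Lq = P₀·a^c·ρ/(c!(1−ρ)²) = 0.08117
Wq = Lq/λ = 0.08117/51.15 = 0.001587 hr
W = Wq + 1/μ = 0.001587 + 0.02261 = 0.02420 hr

Final: 0.02420 hr


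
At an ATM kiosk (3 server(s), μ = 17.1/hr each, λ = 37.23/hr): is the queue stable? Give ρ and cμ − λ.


Total capacity cμ = 3·17.1 = 51.30/hr
ρ = λ/(cμ) = 37.23/51.30 = 0.7257
Stable ⇔ ρ < 1: YES
Spare capacity = cμ − λ = 51.30 − 37.23 = 14.07/hr

Final: ρ = 0.7257; stable; margin = 14.07/hr


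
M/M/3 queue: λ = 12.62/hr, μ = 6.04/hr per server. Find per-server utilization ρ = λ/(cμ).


ρ = λ/(cμ) = 12.62/(3·6.04) = 12.62/18.12 = 0.6965

Final: 0.6965


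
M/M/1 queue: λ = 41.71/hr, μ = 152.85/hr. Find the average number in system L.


ρ = λ/μ = 41.71/152.85 = 0.2729
L = ρ/(1−ρ) = 0.2729/(1 − 0.2729) = 0.2729/0.7271 = 0.3753

Final: 0.3753


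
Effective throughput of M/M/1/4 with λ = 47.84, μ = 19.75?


ρ = 2.4223; P_K = (1−ρ)ρ^4/(1−ρ^5) = 0.594292
λ_eff = λ(1 − P_K) = 47.84·(1 − 0.594292) = 47.84·0.405708 = 19.4091 /hr

Final: 19.4091 /hr


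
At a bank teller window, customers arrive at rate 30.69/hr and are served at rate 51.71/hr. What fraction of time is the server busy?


ρ = λ/μ = 30.69/51.71 = 0.5935

Final: 0.5935


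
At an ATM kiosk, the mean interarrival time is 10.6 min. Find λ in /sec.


λ = 1/(interarrival time) in consistent units.
1 second = 0.0166667 min, so λ = 0.0166667/10.6 = 0.001572 per second

Final: 0.001572 /sec


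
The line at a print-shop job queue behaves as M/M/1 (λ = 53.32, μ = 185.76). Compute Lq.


ρ = 53.32/185.76 = 0.2870
Lq = ρ²/(1−ρ) = 0.08239/0.7130 = 0.1156

Final: 0.1156


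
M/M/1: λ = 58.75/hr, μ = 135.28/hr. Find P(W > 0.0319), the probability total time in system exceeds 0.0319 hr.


W ~ Exponential(μ−λ) for M/M/1.
μ − λ = 135.28 − 58.75 = 76.5300
P(W > t) = e^{−(μ−λ)t} = e^{−2.4413} = 0.087047

Final: 0.087047


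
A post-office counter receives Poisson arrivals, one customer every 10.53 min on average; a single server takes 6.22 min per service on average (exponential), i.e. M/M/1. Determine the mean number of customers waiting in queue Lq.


λ = 60/10.53 = 5.6980 /hr
μ = 60/6.22 = 9.6463 /hr
ρ = λ/μ = 5.6980/9.6463 = 0.5907
Lq = ρ²/(1−ρ) = 0.3489/0.4093 = 0.8525

Final: 0.8525


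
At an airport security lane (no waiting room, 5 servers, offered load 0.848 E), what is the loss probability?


B(c,a) = (a^c/c!) / Σ_{k=0}^{c} a^k/k!
a^5/5! = 0.003654
Σ terms (k=0..5): 1.00000 + 0.84800 + 0.35955 + 0.10163 + 0.02155 + 0.003654 = 2.334386
B = 0.003654/2.334386 = 0.001565

Final: 0.001565


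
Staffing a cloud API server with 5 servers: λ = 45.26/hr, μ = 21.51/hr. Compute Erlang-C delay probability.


a = λ/μ = 2.1041; ρ = a/5 = 0.4208
P₀ = 0.120763 (from M/M/c formula)
C(c,a) = [a^c/(c!(1−ρ))]·P₀ = [41.24494/(120·0.5792)]·0.120763
= 0.59345·0.120763 = 0.071667

Final: 0.071667


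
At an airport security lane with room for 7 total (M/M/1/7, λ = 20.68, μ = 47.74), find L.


ρ = 20.68/47.74 = 0.4332
L = ρ[1 − (K+1)ρ^K + Kρ^(K+1)] / [(1−ρ)(1−ρ^(K+1))]
Numerator: 0.4332·(1 − 8·0.002862 + 7·0.001240) = 0.427021
Denominator: (0.5668)·(0.998760) = 0.566118
L = 0.427021/0.566118 = 0.7543

Final: 0.7543


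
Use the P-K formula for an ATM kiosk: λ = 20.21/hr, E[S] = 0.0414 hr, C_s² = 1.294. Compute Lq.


ρ = λ·E[S] = 20.21·0.0414 = 0.8367
Lq = ρ²(1+C_s²)/(2(1−ρ)) = 0.7001·(1+1.294)/(2·0.1633)
= 0.7001·2.2940/0.3266 = 4.91694

Final: 4.91694


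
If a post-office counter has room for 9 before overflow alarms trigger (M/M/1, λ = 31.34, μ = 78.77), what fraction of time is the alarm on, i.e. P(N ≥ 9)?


ρ = 31.34/78.77 = 0.3979
P(N ≥ n) = ρ^n = 0.3979^9 = 0.0002498

Final: 0.0002498


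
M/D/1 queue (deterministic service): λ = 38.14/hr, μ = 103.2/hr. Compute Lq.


ρ = 38.14/103.2 = 0.3696
M/D/1: Lq = ρ²/(2(1−ρ)) = 0.1366/(2·0.6304) = 0.10833

Final: 0.10833


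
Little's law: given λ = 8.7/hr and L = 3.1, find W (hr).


W = L/λ = 3.1/8.7 = 0.3563 hr

Final: 0.3563 hr


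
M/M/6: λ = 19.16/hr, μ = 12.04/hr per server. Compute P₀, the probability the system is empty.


a = λ/μ = 19.16/12.04 = 1.5914; ρ = a/c = 0.2652
Σ_{k=0}^{5} a^k/k! (terms k=0..5) = 1.00000 + 1.59136 + 1.26622 + 0.67167 + 0.26722 + 0.08505 = 4.88151
Tail: a^6/(6!(1−ρ)) = 16.24105/(720·0.7348) = 0.03070
P₀ = 1/(4.88151 + 0.03070) = 1/4.91221 = 0.203574

Final: 0.203574


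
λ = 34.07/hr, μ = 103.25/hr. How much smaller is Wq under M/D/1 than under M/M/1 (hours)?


ρ = 34.07/103.25 = 0.3300
Wq(M/M/1) = ρ/(μ−λ) = 0.3300/69.18 = 0.004770 hr
Wq(M/D/1) = ρ/(2(μ−λ)) = 0.002385 hr
Savings = 0.004770 − 0.002385 = 0.002385 hr

Final: 0.002385 hr


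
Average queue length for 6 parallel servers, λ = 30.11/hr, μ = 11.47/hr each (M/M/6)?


a = λ/μ = 2.6251; ρ = a/6 = 0.4375
P₀ = 0.071884
Lq = P₀·a^c·ρ / (c!·(1−ρ)²) = 0.071884·327.25329·0.4375/(720·0.31639)
= 0.04518

Final: 0.04518


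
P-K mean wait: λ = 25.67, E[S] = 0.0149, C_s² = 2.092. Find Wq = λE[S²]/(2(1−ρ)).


ρ = λ·E[S] = 25.67·0.0149 = 0.3825
E[S²] = E[S]²(1+C_s²) = 0.0149²·(1+2.092) = 0.0006865
Wq = λ·E[S²]/(2(1−ρ)) = 25.67·0.0006865/(2·0.6175) = 0.01427 hr

Final: 0.01427 hr


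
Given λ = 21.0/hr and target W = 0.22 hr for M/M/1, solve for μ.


W = 1/(μ−λ) ⇒ μ − λ = 1/W = 1/0.22 = 4.5455
μ = λ + 1/W = 21.0 + 4.5455 = 25.5455 per hr

Final: 25.5455 /hr


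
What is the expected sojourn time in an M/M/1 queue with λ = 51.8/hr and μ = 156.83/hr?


W = 1/(μ−λ) = 1/(156.83 − 51.8) = 1/105.03 = 0.009521 hr

Final: 0.009521 hr


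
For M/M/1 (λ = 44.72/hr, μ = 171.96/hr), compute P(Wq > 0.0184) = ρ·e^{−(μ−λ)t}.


ρ = 44.72/171.96 = 0.2601
P(Wq > t) = ρ·e^{−(μ−λ)t} = 0.2601·e^{−2.3412}
= 0.2601·0.096211 = 0.025021

Final: 0.025021


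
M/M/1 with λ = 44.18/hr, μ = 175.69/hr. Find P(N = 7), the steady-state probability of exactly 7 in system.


ρ = 44.18/175.69 = 0.2515
P_n = (1−ρ)·ρ^n = (1 − 0.2515)·0.2515^7 = 0.7485·0.00006358 = 0.00004760

Final: 0.00004760


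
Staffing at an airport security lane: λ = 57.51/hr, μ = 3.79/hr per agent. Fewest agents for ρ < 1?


Stability requires cμ > λ ⇔ c > λ/μ.
λ/μ = 57.51/3.79 = 15.1741
Minimum integer c = ⌊15.1741⌋ + 1 = 16
Check: 16·3.79 = 60.64 > 57.51, while 15·3.79 = 56.85 ≤ 57.51

Final: 16 servers


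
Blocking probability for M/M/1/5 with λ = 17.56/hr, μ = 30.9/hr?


ρ = λ/μ = 17.56/30.9 = 0.5683
P_K = (1−ρ)ρ^K/(1−ρ^(K+1)) = (0.4317·0.059269)/(1 − 0.033682)
= 0.025587/0.966318 = 0.026479

Final: 0.026479


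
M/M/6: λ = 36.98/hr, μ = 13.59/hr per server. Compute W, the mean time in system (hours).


a = 2.7211; ρ = 0.4535; P₀ = 0.065185
Lq = P₀·a^c·ρ/(c!(1−ρ)²) = 0.05581
Wq = Lq/λ = 0.05581/36.98 = 0.001509 hr
W = Wq + 1/μ = 0.001509 + 0.07358 = 0.07509 hr

Final: 0.07509 hr


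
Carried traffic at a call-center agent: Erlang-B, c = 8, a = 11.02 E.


B(8,11.02) = 0.383597 (Erlang-B)
Carried load = a(1 − B) = 11.02·(1 − 0.383597) = 11.02·0.616403 = 6.7928 E

Final: 6.7928 Erlangs


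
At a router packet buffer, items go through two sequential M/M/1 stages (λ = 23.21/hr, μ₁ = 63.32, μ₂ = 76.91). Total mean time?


Each node sees arrival rate λ = 23.21/hr (tandem ⇒ throughput preserved).
W₁ = 1/(μ₁−λ) = 1/(63.32−23.21) = 0.02493 hr
W₂ = 1/(μ₂−λ) = 1/(76.91−23.21) = 0.01862 hr
W_total = W₁ + W₂ = 0.02493 + 0.01862 = 0.04355 hr

Final: 0.04355 hr


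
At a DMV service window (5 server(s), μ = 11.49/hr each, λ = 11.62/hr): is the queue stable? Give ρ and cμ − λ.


Total capacity cμ = 5·11.49 = 57.45/hr
ρ = λ/(cμ) = 11.62/57.45 = 0.2023
Stable ⇔ ρ < 1: YES
Spare capacity = cμ − λ = 57.45 − 11.62 = 45.83/hr

Final: ρ = 0.2023; stable; margin = 45.83/hr


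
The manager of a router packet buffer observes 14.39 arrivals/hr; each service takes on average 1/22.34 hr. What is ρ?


ρ = λ/μ = 14.39/22.34 = 0.6441

Final: 0.6441


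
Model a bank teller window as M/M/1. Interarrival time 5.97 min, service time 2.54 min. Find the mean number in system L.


λ = 60/5.97 = 10.0503 /hr
μ = 60/2.54 = 23.6220 /hr
ρ = λ/μ = 10.0503/23.6220 = 0.4255
L = ρ/(1−ρ) = 0.4255/0.5745 = 0.7405

Final: 0.7405


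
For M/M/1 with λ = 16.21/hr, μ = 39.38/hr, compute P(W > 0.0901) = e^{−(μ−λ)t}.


W ~ Exponential(μ−λ) for M/M/1.
μ − λ = 39.38 − 16.21 = 23.1700
P(W > t) = e^{−(μ−λ)t} = e^{−2.0876} = 0.123982

Final: 0.123982
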